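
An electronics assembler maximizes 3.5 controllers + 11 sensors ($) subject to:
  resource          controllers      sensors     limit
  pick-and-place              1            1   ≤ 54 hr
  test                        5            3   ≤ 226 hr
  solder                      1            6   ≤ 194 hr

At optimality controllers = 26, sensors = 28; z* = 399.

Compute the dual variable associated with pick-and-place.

Check each constraint at x*: pick-and-place 54/54 (tight); test 214/226 (slack 12); solder 194/194 (tight).
Since test is not tight, its dual is 0.
The binding rows give the dual system: 1·y_pick-and-place + 1·y_solder = 3.5 and 1·y_pick-and-place + 6·y_solder = 11.
This yields shadow prices y_pick-and-place = 2, y_solder = 1.5.
Shadow price of pick-and-place = 2.

2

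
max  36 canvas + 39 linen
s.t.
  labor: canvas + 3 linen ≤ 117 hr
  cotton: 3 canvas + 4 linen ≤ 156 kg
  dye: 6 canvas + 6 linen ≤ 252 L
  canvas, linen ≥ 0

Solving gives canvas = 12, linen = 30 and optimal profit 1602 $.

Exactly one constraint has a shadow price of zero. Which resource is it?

labor: 102/117 (slack 15)
cotton: 156/156 (binding)
dye: 252/252 (binding)
By complementary slackness, a constraint with positive slack has shadow price 0 → labor.

labor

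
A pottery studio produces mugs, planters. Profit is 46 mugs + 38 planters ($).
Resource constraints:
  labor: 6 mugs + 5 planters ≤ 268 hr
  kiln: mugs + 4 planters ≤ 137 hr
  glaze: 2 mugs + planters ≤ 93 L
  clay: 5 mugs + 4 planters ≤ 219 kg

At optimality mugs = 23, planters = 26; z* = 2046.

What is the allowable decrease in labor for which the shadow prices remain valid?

Binding constraints: labor, clay. The basis is B = [[6,5],[5,4]] with det -1.
Per unit decrease in labor, x* moves by d = (4, -5).
The basis stays optimal until planters reaches 0; allowable decrease = 5.2 hr.

5.2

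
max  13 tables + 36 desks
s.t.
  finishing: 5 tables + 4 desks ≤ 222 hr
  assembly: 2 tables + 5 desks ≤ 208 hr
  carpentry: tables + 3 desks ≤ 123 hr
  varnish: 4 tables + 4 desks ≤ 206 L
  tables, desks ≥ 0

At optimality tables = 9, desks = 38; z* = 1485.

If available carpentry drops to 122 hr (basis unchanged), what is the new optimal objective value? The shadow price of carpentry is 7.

1478

Δb = -1, so new z* = 1485 + (7)·(-1) = 1485 − 7 = 1478.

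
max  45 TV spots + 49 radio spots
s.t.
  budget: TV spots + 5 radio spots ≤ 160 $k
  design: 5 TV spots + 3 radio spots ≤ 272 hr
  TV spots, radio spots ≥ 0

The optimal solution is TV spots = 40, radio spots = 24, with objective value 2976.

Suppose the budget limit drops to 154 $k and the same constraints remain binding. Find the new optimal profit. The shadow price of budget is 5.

2946

Δb = -6, so new z* = 2976 + (5)·(-6) = 2976 − 30 = 2946.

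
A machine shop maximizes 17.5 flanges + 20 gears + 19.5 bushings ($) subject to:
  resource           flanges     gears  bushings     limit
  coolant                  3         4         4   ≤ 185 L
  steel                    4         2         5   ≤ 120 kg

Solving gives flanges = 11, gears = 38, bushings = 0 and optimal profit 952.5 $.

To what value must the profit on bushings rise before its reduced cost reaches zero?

Check each constraint at x*: coolant 185/185 (tight); steel 120/120 (tight).
The binding rows give the dual system: 3·y_coolant + 4·y_steel = 17.5 and 4·y_coolant + 2·y_steel = 20.
This yields shadow prices y_coolant = 4.5, y_steel = 1.
bushings enters the basis when its profit ≥ yᵀa₃ = 4.5·4 + 1·5 = 23.

23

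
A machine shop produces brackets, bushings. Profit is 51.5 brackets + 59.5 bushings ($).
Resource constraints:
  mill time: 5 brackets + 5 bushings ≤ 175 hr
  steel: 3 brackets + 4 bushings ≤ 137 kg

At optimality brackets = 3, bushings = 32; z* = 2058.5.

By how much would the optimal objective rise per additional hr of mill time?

5.5

Check each constraint at x*: mill time 175/175 (tight); steel 137/137 (tight).
The binding rows give the dual system: 5·y_mill time + 3·y_steel = 51.5 and 5·y_mill time + 4·y_steel = 59.5.
Solving: y_mill time = 5.5, y_steel = 8.
Shadow price of mill time = 5.5.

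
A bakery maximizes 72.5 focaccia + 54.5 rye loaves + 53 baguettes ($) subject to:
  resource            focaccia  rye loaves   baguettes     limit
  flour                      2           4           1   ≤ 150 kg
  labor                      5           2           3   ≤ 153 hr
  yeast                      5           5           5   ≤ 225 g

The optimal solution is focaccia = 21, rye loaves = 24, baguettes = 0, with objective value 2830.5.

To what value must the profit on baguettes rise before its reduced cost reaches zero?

Check each constraint at x*: flour 138/150 (slack 12); labor 153/153 (tight); yeast 225/225 (tight).
Slack constraints have shadow price 0 (complementary slackness).
The binding rows give the dual system: 5·y_labor + 5·y_yeast = 72.5 and 2·y_labor + 5·y_yeast = 54.5.
Solving: y_labor = 6, y_yeast = 8.5.
baguettes enters the basis when its profit ≥ yᵀa₃ = 6·3 + 8.5·5 = 60.5.

60.5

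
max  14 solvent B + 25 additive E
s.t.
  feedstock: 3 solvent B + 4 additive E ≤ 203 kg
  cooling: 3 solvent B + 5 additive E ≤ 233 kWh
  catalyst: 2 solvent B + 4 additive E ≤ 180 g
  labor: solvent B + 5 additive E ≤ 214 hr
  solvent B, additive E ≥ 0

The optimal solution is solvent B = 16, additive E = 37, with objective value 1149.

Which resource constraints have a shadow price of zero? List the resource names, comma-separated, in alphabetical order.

feedstock: 196/203 (slack 7)
cooling: 233/233 (binding)
catalyst: 180/180 (binding)
labor: 201/214 (slack 13)
By complementary slackness, a constraint with positive slack has shadow price 0 → feedstock, labor.

feedstock, labor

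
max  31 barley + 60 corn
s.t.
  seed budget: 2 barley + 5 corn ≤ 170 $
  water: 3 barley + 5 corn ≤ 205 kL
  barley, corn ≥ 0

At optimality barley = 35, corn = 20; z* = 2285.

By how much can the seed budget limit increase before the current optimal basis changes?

Binding constraints: seed budget, water. The basis is B = [[2,5],[3,5]] with det -5.
Per unit increase in seed budget, x* moves by d = (-1, 0.6).
The basis stays optimal until barley reaches 0; allowable increase = 35 $.

35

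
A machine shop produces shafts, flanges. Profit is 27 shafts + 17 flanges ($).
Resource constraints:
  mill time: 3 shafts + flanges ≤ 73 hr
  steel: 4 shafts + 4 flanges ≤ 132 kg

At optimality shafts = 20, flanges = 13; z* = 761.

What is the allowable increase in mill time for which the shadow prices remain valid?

Binding constraints: mill time, steel. The basis is B = [[3,1],[4,4]] with det 8.
Per unit increase in mill time, x* moves by d = (0.5, -0.5).
The basis stays optimal until flanges reaches 0; allowable increase = 26 hr.

26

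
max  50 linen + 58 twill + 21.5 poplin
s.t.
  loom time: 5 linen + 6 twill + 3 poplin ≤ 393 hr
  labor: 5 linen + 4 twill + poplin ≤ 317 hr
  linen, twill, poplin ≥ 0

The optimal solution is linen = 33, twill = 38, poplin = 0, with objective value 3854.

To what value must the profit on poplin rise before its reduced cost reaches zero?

28

Check each constraint at x*: loom time 393/393 (tight); labor 317/317 (tight).
From A_Bᵀ y = c: 5·y_loom time + 5·y_labor = 50; 6·y_loom time + 4·y_labor = 58.
Solving: y_loom time = 9, y_labor = 1.
poplin enters the basis when its profit ≥ yᵀa₃ = 9·3 + 1·1 = 28.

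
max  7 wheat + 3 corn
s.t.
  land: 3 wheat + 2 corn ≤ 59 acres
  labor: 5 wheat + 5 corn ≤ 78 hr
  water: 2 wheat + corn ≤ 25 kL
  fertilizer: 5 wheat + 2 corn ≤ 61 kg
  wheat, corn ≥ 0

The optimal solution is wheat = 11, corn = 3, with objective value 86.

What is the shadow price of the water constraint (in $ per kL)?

1

At the optimum: land uses 39 of 59 (slack = 20); labor uses 70 of 78 (slack = 8); water uses 25 of 25 (binding); fertilizer uses 61 of 61 (binding).
Slack constraints have shadow price 0 (complementary slackness).
The binding rows give the dual system: 2·y_water + 5·y_fertilizer = 7 and 1·y_water + 2·y_fertilizer = 3.
→ y_water = 1 and y_fertilizer = 1.
Shadow price of water = 1.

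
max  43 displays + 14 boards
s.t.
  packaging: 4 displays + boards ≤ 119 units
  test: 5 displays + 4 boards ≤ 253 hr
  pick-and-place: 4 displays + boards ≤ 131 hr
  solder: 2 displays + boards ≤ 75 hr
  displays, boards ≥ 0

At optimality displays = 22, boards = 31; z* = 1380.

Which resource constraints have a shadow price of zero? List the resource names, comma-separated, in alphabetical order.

packaging: 119/119 (binding)
test: 234/253 (slack 19)
pick-and-place: 119/131 (slack 12)
solder: 75/75 (binding)
By complementary slackness, a constraint with positive slack has shadow price 0 → pick-and-place, test.

pick-and-place, test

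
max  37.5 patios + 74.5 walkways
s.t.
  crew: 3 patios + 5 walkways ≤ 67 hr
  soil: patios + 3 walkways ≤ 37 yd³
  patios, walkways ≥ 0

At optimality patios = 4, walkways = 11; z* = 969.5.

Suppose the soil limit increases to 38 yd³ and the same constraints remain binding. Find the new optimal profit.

978.5

Both crew and soil are binding at x*.
From A_Bᵀ y = c: 3·y_crew + 1·y_soil = 37.5; 5·y_crew + 3·y_soil = 74.5.
→ y_crew = 9.5 and y_soil = 9.
Δz = y_soil·Δb = 9 × (1) = 9, so new z* = 969.5 + 9 = 978.5.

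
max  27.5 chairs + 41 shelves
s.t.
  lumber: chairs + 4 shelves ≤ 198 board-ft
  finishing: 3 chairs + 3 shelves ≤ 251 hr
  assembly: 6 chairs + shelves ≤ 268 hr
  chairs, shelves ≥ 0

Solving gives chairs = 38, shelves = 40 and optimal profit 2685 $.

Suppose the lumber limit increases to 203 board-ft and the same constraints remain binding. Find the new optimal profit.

2732.5

Binding: lumber and assembly. Non-binding: finishing (17 unused).
Since finishing is not tight, its dual is 0.
From A_Bᵀ y = c: 1·y_lumber + 6·y_assembly = 27.5; 4·y_lumber + 1·y_assembly = 41.
This yields shadow prices y_lumber = 9.5, y_assembly = 3.
Δz = y_lumber·Δb = 9.5 × (5) = 47.5, so new z* = 2685 + 47.5 = 2732.5.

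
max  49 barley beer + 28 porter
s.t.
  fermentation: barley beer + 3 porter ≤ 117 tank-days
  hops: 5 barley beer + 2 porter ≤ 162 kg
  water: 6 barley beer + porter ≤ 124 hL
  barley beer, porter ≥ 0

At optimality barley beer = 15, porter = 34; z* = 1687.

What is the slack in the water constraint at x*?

0

water used = 6·15 + 1·34 = 124; slack = 124 − 124 = 0.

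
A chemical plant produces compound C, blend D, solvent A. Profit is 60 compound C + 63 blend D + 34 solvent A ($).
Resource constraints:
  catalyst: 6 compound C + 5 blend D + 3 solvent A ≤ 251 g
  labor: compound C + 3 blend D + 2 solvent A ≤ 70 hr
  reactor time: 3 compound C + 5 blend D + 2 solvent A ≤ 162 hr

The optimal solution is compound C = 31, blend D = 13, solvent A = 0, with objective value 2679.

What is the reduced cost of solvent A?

-5

At the optimum: catalyst uses 251 of 251 (binding); labor uses 70 of 70 (binding); reactor time uses 158 of 162 (slack = 4).
Slack constraints have shadow price 0 (complementary slackness).
Dual feasibility on the basic columns requires 6·y_catalyst + 1·y_labor = 60, 5·y_catalyst + 3·y_labor = 63.
This yields shadow prices y_catalyst = 9, y_labor = 6.
Reduced cost of solvent A: c₃ − yᵀa₃ = 34 − (9·3 + 6·2) = 34 − 39 = -5.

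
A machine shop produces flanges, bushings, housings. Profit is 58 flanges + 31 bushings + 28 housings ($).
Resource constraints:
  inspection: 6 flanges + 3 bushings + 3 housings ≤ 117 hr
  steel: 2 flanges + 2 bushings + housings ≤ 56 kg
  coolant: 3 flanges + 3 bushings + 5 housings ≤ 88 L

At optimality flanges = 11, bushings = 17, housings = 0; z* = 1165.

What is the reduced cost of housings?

Check each constraint at x*: inspection 117/117 (tight); steel 56/56 (tight); coolant 84/88 (slack 4).
By complementary slackness, y = 0 for the non-binding constraint.
The binding rows give the dual system: 6·y_inspection + 2·y_steel = 58 and 3·y_inspection + 2·y_steel = 31.
This yields shadow prices y_inspection = 9, y_steel = 2.
Reduced cost of housings: c₃ − yᵀa₃ = 28 − (9·3 + 2·1) = 28 − 29 = -1.

-1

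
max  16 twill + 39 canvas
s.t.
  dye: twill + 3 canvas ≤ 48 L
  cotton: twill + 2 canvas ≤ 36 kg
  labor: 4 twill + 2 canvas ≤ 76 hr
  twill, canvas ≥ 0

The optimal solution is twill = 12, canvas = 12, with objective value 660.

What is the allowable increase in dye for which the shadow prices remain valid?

Binding constraints: dye, cotton. The basis is B = [[1,3],[1,2]] with det -1.
Per unit increase in dye, x* moves by d = (-2, 1).
The basis stays optimal until twill reaches 0; allowable increase = 6 L.

6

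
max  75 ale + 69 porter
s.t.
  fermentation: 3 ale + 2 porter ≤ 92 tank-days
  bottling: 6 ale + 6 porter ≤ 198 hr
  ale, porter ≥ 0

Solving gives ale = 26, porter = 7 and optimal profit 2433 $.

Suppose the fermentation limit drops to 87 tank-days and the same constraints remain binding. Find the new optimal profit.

Check each constraint at x*: fermentation 92/92 (tight); bottling 198/198 (tight).
From A_Bᵀ y = c: 3·y_fermentation + 6·y_bottling = 75; 2·y_fermentation + 6·y_bottling = 69.
Solving: y_fermentation = 6, y_bottling = 9.5.
Δz = y_fermentation·Δb = 6 × (-5) = -30, so new z* = 2433 − 30 = 2403.

2403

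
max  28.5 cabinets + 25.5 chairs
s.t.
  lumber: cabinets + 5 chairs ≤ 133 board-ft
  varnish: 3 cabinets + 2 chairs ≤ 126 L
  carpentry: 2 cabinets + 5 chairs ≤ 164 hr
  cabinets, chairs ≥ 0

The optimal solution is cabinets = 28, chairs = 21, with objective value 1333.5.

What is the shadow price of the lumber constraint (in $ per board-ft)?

1.5

Binding: lumber and varnish. Non-binding: carpentry (3 unused).
Since carpentry is not tight, its dual is 0.
The binding rows give the dual system: 1·y_lumber + 3·y_varnish = 28.5 and 5·y_lumber + 2·y_varnish = 25.5.
Solving: y_lumber = 1.5, y_varnish = 9.
Shadow price of lumber = 1.5.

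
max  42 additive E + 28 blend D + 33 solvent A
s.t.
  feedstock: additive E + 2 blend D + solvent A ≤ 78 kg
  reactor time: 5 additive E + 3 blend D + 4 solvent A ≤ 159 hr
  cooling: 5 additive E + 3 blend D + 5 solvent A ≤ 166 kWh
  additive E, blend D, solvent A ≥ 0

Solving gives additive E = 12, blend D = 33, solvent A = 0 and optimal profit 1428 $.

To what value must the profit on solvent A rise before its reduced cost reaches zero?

Binding: feedstock and reactor time. Non-binding: cooling (7 unused).
Slack constraints have shadow price 0 (complementary slackness).
Dual feasibility on the basic columns requires 1·y_feedstock + 5·y_reactor time = 42, 2·y_feedstock + 3·y_reactor time = 28.
This yields shadow prices y_feedstock = 2, y_reactor time = 8.
solvent A enters the basis when its profit ≥ yᵀa₃ = 2·1 + 8·4 = 34.

34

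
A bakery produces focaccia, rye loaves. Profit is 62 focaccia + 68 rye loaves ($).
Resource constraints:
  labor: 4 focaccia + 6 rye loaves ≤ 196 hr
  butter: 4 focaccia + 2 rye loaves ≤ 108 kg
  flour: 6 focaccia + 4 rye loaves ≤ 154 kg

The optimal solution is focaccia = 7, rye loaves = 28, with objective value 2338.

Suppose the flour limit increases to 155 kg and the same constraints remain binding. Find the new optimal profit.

2343

At the optimum: labor uses 196 of 196 (binding); butter uses 84 of 108 (slack = 24); flour uses 154 of 154 (binding).
By complementary slackness, y = 0 for the non-binding constraint.
Dual feasibility on the basic columns requires 4·y_labor + 6·y_flour = 62, 6·y_labor + 4·y_flour = 68.
This yields shadow prices y_labor = 8, y_flour = 5.
Δz = y_flour·Δb = 5 × (1) = 5, so new z* = 2338 + 5 = 2343.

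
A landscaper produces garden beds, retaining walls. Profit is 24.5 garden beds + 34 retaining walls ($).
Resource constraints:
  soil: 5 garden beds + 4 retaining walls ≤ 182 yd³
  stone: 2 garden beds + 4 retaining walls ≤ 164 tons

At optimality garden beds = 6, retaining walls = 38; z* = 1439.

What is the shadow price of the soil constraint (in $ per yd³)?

At the optimum: soil uses 182 of 182 (binding); stone uses 164 of 164 (binding).
From A_Bᵀ y = c: 5·y_soil + 2·y_stone = 24.5; 4·y_soil + 4·y_stone = 34.
→ y_soil = 2.5 and y_stone = 6.
Shadow price of soil = 2.5.

2.5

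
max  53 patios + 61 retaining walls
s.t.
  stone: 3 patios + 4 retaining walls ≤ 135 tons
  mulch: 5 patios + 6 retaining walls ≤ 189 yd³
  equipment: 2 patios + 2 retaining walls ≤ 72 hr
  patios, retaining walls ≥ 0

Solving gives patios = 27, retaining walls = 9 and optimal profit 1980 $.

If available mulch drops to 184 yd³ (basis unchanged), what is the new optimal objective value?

At the optimum: stone uses 117 of 135 (slack = 18); mulch uses 189 of 189 (binding); equipment uses 72 of 72 (binding).
Slack constraints have shadow price 0 (complementary slackness).
The binding rows give the dual system: 5·y_mulch + 2·y_equipment = 53 and 6·y_mulch + 2·y_equipment = 61.
This yields shadow prices y_mulch = 8, y_equipment = 6.5.
Δz = y_mulch·Δb = 8 × (-5) = -40, so new z* = 1980 − 40 = 1940.

1940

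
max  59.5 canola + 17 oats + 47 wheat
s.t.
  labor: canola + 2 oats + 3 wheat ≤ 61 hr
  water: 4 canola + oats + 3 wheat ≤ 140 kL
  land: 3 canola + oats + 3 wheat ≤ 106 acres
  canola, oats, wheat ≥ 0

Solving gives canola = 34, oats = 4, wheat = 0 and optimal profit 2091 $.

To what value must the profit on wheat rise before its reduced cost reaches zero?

Binding: water and land. Non-binding: labor (19 unused).
Since labor is not tight, its dual is 0.
Dual feasibility on the basic columns requires 4·y_water + 3·y_land = 59.5, 1·y_water + 1·y_land = 17.
→ y_water = 8.5 and y_land = 8.5.
wheat enters the basis when its profit ≥ yᵀa₃ = 8.5·3 + 8.5·3 = 51.

51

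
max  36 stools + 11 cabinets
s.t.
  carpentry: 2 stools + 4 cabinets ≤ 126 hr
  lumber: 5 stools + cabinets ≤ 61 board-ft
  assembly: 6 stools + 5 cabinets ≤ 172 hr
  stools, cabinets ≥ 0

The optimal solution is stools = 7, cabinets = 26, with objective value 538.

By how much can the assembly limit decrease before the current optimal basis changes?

Binding constraints: lumber, assembly. The basis is B = [[5,1],[6,5]] with det 19.
Per unit decrease in assembly, x* moves by d = (0.0526, -0.2632).
The basis stays optimal until cabinets reaches 0; allowable decrease = 98.8 hr.

98.8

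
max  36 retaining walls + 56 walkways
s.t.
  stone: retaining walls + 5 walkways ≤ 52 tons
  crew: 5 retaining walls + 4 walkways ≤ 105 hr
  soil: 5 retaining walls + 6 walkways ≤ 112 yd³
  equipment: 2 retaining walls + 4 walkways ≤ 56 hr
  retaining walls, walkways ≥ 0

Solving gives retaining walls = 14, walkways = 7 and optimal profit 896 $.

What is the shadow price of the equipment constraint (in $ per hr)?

At the optimum: stone uses 49 of 52 (slack = 3); crew uses 98 of 105 (slack = 7); soil uses 112 of 112 (binding); equipment uses 56 of 56 (binding).
Slack constraints have shadow price 0 (complementary slackness).
From A_Bᵀ y = c: 5·y_soil + 2·y_equipment = 36; 6·y_soil + 4·y_equipment = 56.
→ y_soil = 4 and y_equipment = 8.
Shadow price of equipment = 8.

8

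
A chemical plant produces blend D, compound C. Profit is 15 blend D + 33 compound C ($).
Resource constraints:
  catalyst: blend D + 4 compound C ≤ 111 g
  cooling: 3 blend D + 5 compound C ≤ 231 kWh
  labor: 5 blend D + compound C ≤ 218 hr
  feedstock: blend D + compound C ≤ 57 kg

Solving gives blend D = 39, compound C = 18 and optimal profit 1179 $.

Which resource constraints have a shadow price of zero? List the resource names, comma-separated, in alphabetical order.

cooling, labor

catalyst: 111/111 (binding)
cooling: 207/231 (slack 24)
labor: 213/218 (slack 5)
feedstock: 57/57 (binding)
By complementary slackness, a constraint with positive slack has shadow price 0 → cooling, labor.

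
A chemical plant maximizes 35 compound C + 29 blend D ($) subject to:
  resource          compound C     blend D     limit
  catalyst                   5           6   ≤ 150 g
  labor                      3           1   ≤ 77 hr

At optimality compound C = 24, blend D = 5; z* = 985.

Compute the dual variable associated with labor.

Check each constraint at x*: catalyst 150/150 (tight); labor 77/77 (tight).
The binding rows give the dual system: 5·y_catalyst + 3·y_labor = 35 and 6·y_catalyst + 1·y_labor = 29.
→ y_catalyst = 4 and y_labor = 5.
Shadow price of labor = 5.

5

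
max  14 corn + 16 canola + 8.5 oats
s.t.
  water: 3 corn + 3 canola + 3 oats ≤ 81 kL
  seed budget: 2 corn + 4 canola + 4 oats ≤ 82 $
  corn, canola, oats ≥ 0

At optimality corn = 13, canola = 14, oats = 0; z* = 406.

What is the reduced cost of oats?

Both water and seed budget are binding at x*.
The binding rows give the dual system: 3·y_water + 2·y_seed budget = 14 and 3·y_water + 4·y_seed budget = 16.
→ y_water = 4 and y_seed budget = 1.
Reduced cost of oats: c₃ − yᵀa₃ = 8.5 − (4·3 + 1·4) = 8.5 − 16 = -7.5.

-7.5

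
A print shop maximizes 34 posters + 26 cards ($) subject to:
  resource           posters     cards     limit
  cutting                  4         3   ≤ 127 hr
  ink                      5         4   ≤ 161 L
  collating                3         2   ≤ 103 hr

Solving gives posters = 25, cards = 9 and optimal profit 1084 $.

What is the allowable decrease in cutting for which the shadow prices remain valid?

6.25

Binding constraints: cutting, ink. The basis is B = [[4,3],[5,4]] with det 1.
Per unit decrease in cutting, x* moves by d = (-4, 5).
The basis stays optimal until posters reaches 0; allowable decrease = 6.25 hr.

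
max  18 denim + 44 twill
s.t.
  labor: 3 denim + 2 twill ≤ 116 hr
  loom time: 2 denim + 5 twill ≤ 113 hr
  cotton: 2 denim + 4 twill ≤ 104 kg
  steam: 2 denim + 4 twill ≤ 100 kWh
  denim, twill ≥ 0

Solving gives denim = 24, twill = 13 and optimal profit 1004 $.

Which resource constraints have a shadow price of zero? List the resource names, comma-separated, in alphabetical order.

cotton, labor

labor: 98/116 (slack 18)
loom time: 113/113 (binding)
cotton: 100/104 (slack 4)
steam: 100/100 (binding)
By complementary slackness, a constraint with positive slack has shadow price 0 → cotton, labor.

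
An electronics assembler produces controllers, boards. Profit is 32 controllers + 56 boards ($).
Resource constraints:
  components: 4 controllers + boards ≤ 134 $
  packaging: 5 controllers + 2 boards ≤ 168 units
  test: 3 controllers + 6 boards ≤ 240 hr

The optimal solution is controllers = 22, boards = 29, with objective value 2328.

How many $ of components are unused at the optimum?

components used = 4·22 + 1·29 = 117; slack = 134 − 117 = 17.

17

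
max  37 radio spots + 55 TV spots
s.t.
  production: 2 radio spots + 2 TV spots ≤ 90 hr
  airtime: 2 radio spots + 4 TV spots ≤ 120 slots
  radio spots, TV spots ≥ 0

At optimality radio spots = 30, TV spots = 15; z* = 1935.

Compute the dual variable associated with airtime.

At the optimum: production uses 90 of 90 (binding); airtime uses 120 of 120 (binding).
The binding rows give the dual system: 2·y_production + 2·y_airtime = 37 and 2·y_production + 4·y_airtime = 55.
This yields shadow prices y_production = 9.5, y_airtime = 9.
Shadow price of airtime = 9.

9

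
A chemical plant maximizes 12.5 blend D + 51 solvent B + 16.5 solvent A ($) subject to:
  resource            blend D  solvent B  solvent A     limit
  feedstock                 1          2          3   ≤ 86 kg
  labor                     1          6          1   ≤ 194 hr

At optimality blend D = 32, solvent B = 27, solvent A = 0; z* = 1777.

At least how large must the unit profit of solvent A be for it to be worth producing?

24.5

At the optimum: feedstock uses 86 of 86 (binding); labor uses 194 of 194 (binding).
From A_Bᵀ y = c: 1·y_feedstock + 1·y_labor = 12.5; 2·y_feedstock + 6·y_labor = 51.
Solving: y_feedstock = 6, y_labor = 6.5.
solvent A enters the basis when its profit ≥ yᵀa₃ = 6·3 + 6.5·1 = 24.5.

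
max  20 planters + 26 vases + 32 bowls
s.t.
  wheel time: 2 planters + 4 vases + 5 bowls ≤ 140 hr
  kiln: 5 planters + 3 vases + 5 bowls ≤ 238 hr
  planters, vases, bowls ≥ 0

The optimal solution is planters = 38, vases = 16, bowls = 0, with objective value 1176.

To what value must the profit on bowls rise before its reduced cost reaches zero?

35

Check each constraint at x*: wheel time 140/140 (tight); kiln 238/238 (tight).
From A_Bᵀ y = c: 2·y_wheel time + 5·y_kiln = 20; 4·y_wheel time + 3·y_kiln = 26.
Solving: y_wheel time = 5, y_kiln = 2.
bowls enters the basis when its profit ≥ yᵀa₃ = 5·5 + 2·5 = 35.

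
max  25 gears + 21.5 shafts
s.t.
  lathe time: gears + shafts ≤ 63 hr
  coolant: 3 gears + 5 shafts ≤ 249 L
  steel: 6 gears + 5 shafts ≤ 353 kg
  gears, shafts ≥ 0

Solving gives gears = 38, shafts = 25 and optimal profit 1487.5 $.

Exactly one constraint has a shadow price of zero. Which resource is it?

lathe time: 63/63 (binding)
coolant: 239/249 (slack 10)
steel: 353/353 (binding)
By complementary slackness, a constraint with positive slack has shadow price 0 → coolant.

coolant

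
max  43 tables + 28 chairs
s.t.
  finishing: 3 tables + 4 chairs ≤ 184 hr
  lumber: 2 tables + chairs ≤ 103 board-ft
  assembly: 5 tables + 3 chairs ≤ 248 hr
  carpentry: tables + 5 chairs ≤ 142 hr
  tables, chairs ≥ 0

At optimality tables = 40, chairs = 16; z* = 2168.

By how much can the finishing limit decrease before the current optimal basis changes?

35.2

Binding constraints: finishing, assembly. The basis is B = [[3,4],[5,3]] with det -11.
Per unit decrease in finishing, x* moves by d = (0.2727, -0.4545).
The basis stays optimal until chairs reaches 0; allowable decrease = 35.2 hr.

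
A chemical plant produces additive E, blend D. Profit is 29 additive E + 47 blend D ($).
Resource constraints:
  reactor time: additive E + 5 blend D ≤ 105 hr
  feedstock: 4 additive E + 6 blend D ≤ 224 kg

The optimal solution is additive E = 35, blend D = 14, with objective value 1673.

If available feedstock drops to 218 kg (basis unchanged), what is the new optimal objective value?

1631

Both reactor time and feedstock are binding at x*.
The binding rows give the dual system: 1·y_reactor time + 4·y_feedstock = 29 and 5·y_reactor time + 6·y_feedstock = 47.
→ y_reactor time = 1 and y_feedstock = 7.
Δz = y_feedstock·Δb = 7 × (-6) = -42, so new z* = 1673 − 42 = 1631.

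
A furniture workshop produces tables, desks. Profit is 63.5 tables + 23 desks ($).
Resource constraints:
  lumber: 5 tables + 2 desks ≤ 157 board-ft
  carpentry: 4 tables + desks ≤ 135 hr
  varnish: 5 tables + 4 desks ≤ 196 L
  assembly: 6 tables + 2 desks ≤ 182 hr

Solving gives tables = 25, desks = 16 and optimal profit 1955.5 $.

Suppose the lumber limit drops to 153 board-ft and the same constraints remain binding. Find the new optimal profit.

1933.5

Check each constraint at x*: lumber 157/157 (tight); carpentry 116/135 (slack 19); varnish 189/196 (slack 7); assembly 182/182 (tight).
Slack constraints have shadow price 0 (complementary slackness).
From A_Bᵀ y = c: 5·y_lumber + 6·y_assembly = 63.5; 2·y_lumber + 2·y_assembly = 23.
Solving: y_lumber = 5.5, y_assembly = 6.
Δz = y_lumber·Δb = 5.5 × (-4) = -22, so new z* = 1955.5 − 22 = 1933.5.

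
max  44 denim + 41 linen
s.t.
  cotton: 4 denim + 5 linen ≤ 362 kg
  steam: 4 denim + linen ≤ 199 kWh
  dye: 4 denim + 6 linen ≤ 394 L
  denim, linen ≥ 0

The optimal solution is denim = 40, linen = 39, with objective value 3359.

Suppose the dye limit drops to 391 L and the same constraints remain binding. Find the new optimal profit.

Check each constraint at x*: cotton 355/362 (slack 7); steam 199/199 (tight); dye 394/394 (tight).
By complementary slackness, y = 0 for the non-binding constraint.
Dual feasibility on the basic columns requires 4·y_steam + 4·y_dye = 44, 1·y_steam + 6·y_dye = 41.
→ y_steam = 5 and y_dye = 6.
Δz = y_dye·Δb = 6 × (-3) = -18, so new z* = 3359 − 18 = 3341.

3341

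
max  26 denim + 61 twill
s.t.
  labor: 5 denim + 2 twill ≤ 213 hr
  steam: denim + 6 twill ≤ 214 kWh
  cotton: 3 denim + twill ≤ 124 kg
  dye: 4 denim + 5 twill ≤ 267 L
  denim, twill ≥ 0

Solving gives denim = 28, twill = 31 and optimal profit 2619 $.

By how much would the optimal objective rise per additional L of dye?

At the optimum: labor uses 202 of 213 (slack = 11); steam uses 214 of 214 (binding); cotton uses 115 of 124 (slack = 9); dye uses 267 of 267 (binding).
Since labor, cotton are not tight, their duals are 0.
From A_Bᵀ y = c: 1·y_steam + 4·y_dye = 26; 6·y_steam + 5·y_dye = 61.
Solving: y_steam = 6, y_dye = 5.
Shadow price of dye = 5.

5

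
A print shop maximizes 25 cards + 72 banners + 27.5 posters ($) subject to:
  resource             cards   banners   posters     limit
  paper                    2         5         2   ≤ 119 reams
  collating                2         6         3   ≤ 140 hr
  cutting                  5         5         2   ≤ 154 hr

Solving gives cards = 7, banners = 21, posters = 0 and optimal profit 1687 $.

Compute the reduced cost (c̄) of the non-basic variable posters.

-7

Binding: paper and collating. Non-binding: cutting (14 unused).
By complementary slackness, y = 0 for the non-binding constraint.
The binding rows give the dual system: 2·y_paper + 2·y_collating = 25 and 5·y_paper + 6·y_collating = 72.
→ y_paper = 3 and y_collating = 9.5.
Reduced cost of posters: c₃ − yᵀa₃ = 27.5 − (3·2 + 9.5·3) = 27.5 − 34.5 = -7.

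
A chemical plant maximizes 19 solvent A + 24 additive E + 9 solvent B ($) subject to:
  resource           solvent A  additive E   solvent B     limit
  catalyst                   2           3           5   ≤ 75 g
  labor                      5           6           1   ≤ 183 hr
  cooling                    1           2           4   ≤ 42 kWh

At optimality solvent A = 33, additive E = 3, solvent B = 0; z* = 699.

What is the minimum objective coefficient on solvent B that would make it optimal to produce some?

At the optimum: catalyst uses 75 of 75 (binding); labor uses 183 of 183 (binding); cooling uses 39 of 42 (slack = 3).
Since cooling is not tight, its dual is 0.
From A_Bᵀ y = c: 2·y_catalyst + 5·y_labor = 19; 3·y_catalyst + 6·y_labor = 24.
Solving: y_catalyst = 2, y_labor = 3.
solvent B enters the basis when its profit ≥ yᵀa₃ = 2·5 + 3·1 = 13.

13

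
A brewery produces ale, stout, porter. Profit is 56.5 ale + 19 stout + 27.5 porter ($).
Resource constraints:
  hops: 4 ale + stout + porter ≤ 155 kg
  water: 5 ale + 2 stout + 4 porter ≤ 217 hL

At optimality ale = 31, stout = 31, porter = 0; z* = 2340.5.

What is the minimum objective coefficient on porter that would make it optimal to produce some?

32

Both hops and water are binding at x*.
From A_Bᵀ y = c: 4·y_hops + 5·y_water = 56.5; 1·y_hops + 2·y_water = 19.
Solving: y_hops = 6, y_water = 6.5.
porter enters the basis when its profit ≥ yᵀa₃ = 6·1 + 6.5·4 = 32.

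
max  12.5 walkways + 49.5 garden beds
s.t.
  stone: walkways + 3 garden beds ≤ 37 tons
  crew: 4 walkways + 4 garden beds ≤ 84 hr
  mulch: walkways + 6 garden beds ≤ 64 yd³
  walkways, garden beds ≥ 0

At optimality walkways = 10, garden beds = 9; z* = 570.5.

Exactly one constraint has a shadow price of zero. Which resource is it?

stone: 37/37 (binding)
crew: 76/84 (slack 8)
mulch: 64/64 (binding)
By complementary slackness, a constraint with positive slack has shadow price 0 → crew.

crew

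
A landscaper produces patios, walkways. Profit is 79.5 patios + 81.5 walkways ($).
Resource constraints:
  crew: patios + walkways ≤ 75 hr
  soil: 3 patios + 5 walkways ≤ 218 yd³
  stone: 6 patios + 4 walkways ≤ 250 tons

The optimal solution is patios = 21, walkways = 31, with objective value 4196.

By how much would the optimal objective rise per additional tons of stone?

At the optimum: crew uses 52 of 75 (slack = 23); soil uses 218 of 218 (binding); stone uses 250 of 250 (binding).
Since crew is not tight, its dual is 0.
Dual feasibility on the basic columns requires 3·y_soil + 6·y_stone = 79.5, 5·y_soil + 4·y_stone = 81.5.
This yields shadow prices y_soil = 9.5, y_stone = 8.5.
Shadow price of stone = 8.5.

8.5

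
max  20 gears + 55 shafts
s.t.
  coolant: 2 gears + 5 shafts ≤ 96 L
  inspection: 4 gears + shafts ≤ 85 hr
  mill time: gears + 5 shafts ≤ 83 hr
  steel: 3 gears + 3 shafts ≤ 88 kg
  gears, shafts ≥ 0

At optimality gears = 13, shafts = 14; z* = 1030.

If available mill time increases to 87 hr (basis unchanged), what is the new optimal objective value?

1038

Binding: coolant and mill time. Non-binding: inspection (19 unused), steel (7 unused).
Since inspection, steel are not tight, their duals are 0.
The binding rows give the dual system: 2·y_coolant + 1·y_mill time = 20 and 5·y_coolant + 5·y_mill time = 55.
This yields shadow prices y_coolant = 9, y_mill time = 2.
Δz = y_mill time·Δb = 2 × (4) = 8, so new z* = 1030 + 8 = 1038.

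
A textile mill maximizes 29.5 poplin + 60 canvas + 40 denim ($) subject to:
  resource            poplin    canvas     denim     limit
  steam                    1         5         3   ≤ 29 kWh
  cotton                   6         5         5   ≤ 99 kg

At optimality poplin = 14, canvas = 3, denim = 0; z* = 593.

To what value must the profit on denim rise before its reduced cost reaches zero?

Check each constraint at x*: steam 29/29 (tight); cotton 99/99 (tight).
From A_Bᵀ y = c: 1·y_steam + 6·y_cotton = 29.5; 5·y_steam + 5·y_cotton = 60.
→ y_steam = 8.5 and y_cotton = 3.5.
denim enters the basis when its profit ≥ yᵀa₃ = 8.5·3 + 3.5·5 = 43.

43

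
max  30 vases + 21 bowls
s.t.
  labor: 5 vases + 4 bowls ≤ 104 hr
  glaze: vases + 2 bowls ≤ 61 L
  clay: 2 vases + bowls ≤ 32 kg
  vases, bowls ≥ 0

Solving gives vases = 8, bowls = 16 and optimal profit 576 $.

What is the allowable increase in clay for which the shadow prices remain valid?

9.6

Binding constraints: labor, clay. The basis is B = [[5,4],[2,1]] with det -3.
Per unit increase in clay, x* moves by d = (1.3333, -1.6667).
The basis stays optimal until bowls reaches 0; allowable increase = 9.6 kg.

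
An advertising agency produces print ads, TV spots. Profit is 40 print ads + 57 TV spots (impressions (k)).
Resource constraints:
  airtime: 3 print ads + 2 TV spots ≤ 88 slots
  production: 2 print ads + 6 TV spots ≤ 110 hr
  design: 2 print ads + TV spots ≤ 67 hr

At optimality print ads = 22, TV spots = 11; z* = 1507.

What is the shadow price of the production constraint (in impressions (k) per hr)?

6.5

Binding: airtime and production. Non-binding: design (12 unused).
Since design is not tight, its dual is 0.
The binding rows give the dual system: 3·y_airtime + 2·y_production = 40 and 2·y_airtime + 6·y_production = 57.
Solving: y_airtime = 9, y_production = 6.5.
Shadow price of production = 6.5.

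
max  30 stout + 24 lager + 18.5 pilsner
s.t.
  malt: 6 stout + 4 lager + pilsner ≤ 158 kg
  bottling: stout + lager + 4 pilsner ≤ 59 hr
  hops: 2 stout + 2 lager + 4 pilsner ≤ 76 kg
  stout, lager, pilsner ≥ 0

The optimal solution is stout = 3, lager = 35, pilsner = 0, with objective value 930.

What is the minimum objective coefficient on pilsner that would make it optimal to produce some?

Check each constraint at x*: malt 158/158 (tight); bottling 38/59 (slack 21); hops 76/76 (tight).
Since bottling is not tight, its dual is 0.
The binding rows give the dual system: 6·y_malt + 2·y_hops = 30 and 4·y_malt + 2·y_hops = 24.
Solving: y_malt = 3, y_hops = 6.
pilsner enters the basis when its profit ≥ yᵀa₃ = 3·1 + 6·4 = 27.

27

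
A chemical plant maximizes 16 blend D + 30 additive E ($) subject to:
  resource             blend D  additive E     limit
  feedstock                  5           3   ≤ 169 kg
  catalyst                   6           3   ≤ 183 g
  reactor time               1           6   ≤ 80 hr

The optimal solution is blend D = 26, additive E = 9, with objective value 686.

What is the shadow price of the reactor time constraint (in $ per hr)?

4

Check each constraint at x*: feedstock 157/169 (slack 12); catalyst 183/183 (tight); reactor time 80/80 (tight).
Since feedstock is not tight, its dual is 0.
The binding rows give the dual system: 6·y_catalyst + 1·y_reactor time = 16 and 3·y_catalyst + 6·y_reactor time = 30.
Solving: y_catalyst = 2, y_reactor time = 4.
Shadow price of reactor time = 4.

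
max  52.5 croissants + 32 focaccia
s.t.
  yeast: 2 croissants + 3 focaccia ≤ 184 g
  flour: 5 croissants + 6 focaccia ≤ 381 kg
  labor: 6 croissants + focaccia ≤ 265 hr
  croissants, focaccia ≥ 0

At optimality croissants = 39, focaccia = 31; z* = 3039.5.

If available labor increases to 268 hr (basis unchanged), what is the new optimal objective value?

Check each constraint at x*: yeast 171/184 (slack 13); flour 381/381 (tight); labor 265/265 (tight).
Slack constraints have shadow price 0 (complementary slackness).
Dual feasibility on the basic columns requires 5·y_flour + 6·y_labor = 52.5, 6·y_flour + 1·y_labor = 32.
This yields shadow prices y_flour = 4.5, y_labor = 5.
Δz = y_labor·Δb = 5 × (3) = 15, so new z* = 3039.5 + 15 = 3054.5.

3054.5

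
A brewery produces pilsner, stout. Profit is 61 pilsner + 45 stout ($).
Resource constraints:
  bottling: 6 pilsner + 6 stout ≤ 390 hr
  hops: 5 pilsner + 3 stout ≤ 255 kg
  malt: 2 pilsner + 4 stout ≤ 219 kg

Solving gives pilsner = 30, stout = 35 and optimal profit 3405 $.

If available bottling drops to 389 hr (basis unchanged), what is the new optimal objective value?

Binding: bottling and hops. Non-binding: malt (19 unused).
By complementary slackness, y = 0 for the non-binding constraint.
The binding rows give the dual system: 6·y_bottling + 5·y_hops = 61 and 6·y_bottling + 3·y_hops = 45.
Solving: y_bottling = 3.5, y_hops = 8.
Δz = y_bottling·Δb = 3.5 × (-1) = -3.5, so new z* = 3405 − 3.5 = 3401.5.

3401.5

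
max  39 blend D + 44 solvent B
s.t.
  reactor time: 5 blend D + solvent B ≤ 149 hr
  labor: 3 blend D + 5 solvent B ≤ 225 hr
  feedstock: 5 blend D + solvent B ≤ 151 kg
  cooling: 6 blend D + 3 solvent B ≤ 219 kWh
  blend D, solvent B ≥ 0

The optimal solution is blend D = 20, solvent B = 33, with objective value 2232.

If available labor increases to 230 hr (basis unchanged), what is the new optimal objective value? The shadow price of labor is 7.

Δb = 5, so new z* = 2232 + (7)·(5) = 2232 + 35 = 2267.

2267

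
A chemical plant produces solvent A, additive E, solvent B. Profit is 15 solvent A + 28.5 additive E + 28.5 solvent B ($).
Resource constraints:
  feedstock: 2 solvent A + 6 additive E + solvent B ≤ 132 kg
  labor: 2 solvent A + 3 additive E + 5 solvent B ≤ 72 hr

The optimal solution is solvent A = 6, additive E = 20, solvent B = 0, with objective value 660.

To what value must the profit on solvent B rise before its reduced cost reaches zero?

29.5

Check each constraint at x*: feedstock 132/132 (tight); labor 72/72 (tight).
Dual feasibility on the basic columns requires 2·y_feedstock + 2·y_labor = 15, 6·y_feedstock + 3·y_labor = 28.5.
Solving: y_feedstock = 2, y_labor = 5.5.
solvent B enters the basis when its profit ≥ yᵀa₃ = 2·1 + 5.5·5 = 29.5.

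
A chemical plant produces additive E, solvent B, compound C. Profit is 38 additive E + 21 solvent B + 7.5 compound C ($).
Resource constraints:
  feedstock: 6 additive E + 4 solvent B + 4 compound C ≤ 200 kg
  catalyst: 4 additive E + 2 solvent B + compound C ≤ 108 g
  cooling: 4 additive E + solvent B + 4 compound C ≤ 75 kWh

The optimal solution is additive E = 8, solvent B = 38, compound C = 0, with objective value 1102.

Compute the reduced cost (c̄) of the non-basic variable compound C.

Binding: feedstock and catalyst. Non-binding: cooling (5 unused).
Since cooling is not tight, its dual is 0.
The binding rows give the dual system: 6·y_feedstock + 4·y_catalyst = 38 and 4·y_feedstock + 2·y_catalyst = 21.
Solving: y_feedstock = 2, y_catalyst = 6.5.
Reduced cost of compound C: c₃ − yᵀa₃ = 7.5 − (2·4 + 6.5·1) = 7.5 − 14.5 = -7.

-7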